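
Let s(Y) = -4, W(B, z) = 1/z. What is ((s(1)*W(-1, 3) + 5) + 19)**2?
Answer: 4624/9 ≈ 513.78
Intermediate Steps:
((s(1)*W(-1, 3) + 5) + 19)**2 = ((-4/3 + 5) + 19)**2 = (11/3 + 19)**2 = (68/3)**2 = 4624/9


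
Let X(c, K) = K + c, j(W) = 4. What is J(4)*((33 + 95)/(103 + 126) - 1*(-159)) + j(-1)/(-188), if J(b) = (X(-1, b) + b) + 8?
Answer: 25759766/10763 ≈ 2393.4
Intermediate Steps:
J(b) = 7 + 2*b (J(b) = ((b - 1) + b) + 8 = ((-1 + b) + b) + 8 = (-1 + 2*b) + 8 = 7 + 2*b)
J(4)*((33 + 95)/(103 + 126) - 1*(-159)) + j(-1)/(-188) = (7 + 2*4)*((33 + 95)/(103 + 126) - 1*(-159)) + 4/(-188) = (7 + 8)*(128/229 + 159) + 4*(-1/188) = 15*(128*(1/229) + 159) - 1/47 = 15*(128/229 + 159) - 1/47 = 15*(36539/229) - 1/47 = 548085/229 - 1/47 = 25759766/10763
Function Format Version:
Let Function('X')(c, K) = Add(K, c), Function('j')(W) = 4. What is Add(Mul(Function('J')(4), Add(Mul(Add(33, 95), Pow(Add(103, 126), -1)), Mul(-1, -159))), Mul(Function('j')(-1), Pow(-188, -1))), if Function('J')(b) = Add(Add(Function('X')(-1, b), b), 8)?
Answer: Rational(25759766, 10763) ≈ 2393.4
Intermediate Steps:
Function('J')(b) = Add(7, Mul(2, b)) (Function('J')(b) = Add(Add(Add(b, -1), b), 8) = Add(Add(Add(-1, b), b), 8) = Add(Add(-1, Mul(2, b)), 8) = Add(7, Mul(2, b)))
Add(Mul(Function('J')(4), Add(Mul(Add(33, 95), Pow(Add(103, 126), -1)), Mul(-1, -159))), Mul(Function('j')(-1), Pow(-188, -1))) = Add(Mul(Add(7, Mul(2, 4)), Add(Mul(Add(33, 95), Pow(Add(103, 126), -1)), Mul(-1, -159))), Mul(4, Pow(-188, -1))) = Add(Mul(Add(7, 8), Add(Mul(128, Pow(229, -1)), 159)), Mul(4, Rational(-1, 188))) = Add(Mul(15, Add(Mul(128, Rational(1, 229)), 159)), Rational(-1, 47)) = Add(Mul(15, Add(Rational(128, 229), 159)), Rational(-1, 47)) = Add(Mul(15, Rational(36539, 229)), Rational(-1, 47)) = Add(Rational(548085, 229), Rational(-1, 47)) = Rational(25759766, 10763)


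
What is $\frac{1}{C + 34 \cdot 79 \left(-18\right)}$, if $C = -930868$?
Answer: $- \frac{1}{979216} \approx -1.0212 \cdot 10^{-6}$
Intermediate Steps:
$\frac{1}{C + 34 \cdot 79 \left(-18\right)} = \frac{1}{-930868 + 34 \cdot 79 \left(-18\right)} = \frac{1}{-930868 + 2686 \left(-18\right)} = \frac{1}{-930868 - 48348} = \frac{1}{-979216} = - \frac{1}{979216}$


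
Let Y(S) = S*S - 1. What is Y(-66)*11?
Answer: 47905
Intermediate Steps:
Y(S) = -1 + S² (Y(S) = S² - 1 = -1 + S²)
Y(-66)*11 = (-1 + (-66)²)*11 = (-1 + 4356)*11 = 4355*11 = 47905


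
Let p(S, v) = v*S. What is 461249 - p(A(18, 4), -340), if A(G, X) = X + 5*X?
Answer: 469409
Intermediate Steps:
A(G, X) = 6*X
p(S, v) = S*v
461249 - p(A(18, 4), -340) = 461249 - 6*4*(-340) = 461249 - 24*(-340) = 461249 - 1*(-8160) = 461249 + 8160 = 469409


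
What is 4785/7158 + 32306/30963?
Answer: 126468101/73877718 ≈ 1.7119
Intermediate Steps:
4785/7158 + 32306/30963 = 4785*(1/7158) + 32306*(1/30963) = 1595/2386 + 32306/30963 = 126468101/73877718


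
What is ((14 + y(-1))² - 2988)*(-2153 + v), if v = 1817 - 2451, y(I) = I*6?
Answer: 8149188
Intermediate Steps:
y(I) = 6*I
v = -634
((14 + y(-1))² - 2988)*(-2153 + v) = ((14 + 6*(-1))² - 2988)*(-2153 - 634) = ((14 - 6)² - 2988)*(-2787) = (8² - 2988)*(-2787) = (64 - 2988)*(-2787) = -2924*(-2787) = 8149188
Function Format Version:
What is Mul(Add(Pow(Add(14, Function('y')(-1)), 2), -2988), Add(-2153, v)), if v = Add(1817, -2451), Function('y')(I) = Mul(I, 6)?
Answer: 8149188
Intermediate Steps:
Function('y')(I) = Mul(6, I)
v = -634
Mul(Add(Pow(Add(14, Function('y')(-1)), 2), -2988), Add(-2153, v)) = Mul(Add(Pow(Add(14, Mul(6, -1)), 2), -2988), Add(-2153, -634)) = Mul(Add(Pow(Add(14, -6), 2), -2988), -2787) = Mul(Add(Pow(8, 2), -2988), -2787) = Mul(Add(64, -2988), -2787) = Mul(-2924, -2787) = 8149188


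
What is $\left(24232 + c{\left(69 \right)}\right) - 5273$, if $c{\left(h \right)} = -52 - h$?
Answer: $18838$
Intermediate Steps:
$\left(24232 + c{\left(69 \right)}\right) - 5273 = \left(24232 - 121\right) - 5273 = 24111 - 5273 = 18838$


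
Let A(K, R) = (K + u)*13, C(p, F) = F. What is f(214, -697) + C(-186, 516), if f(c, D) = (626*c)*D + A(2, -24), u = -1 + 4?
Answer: -93372327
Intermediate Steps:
u = 3
A(K, R) = 39 + 13*K (A(K, R) = (K + 3)*13 = (3 + K)*13 = 39 + 13*K)
f(c, D) = 65 + 626*D*c (f(c, D) = (626*c)*D + (39 + 13*2) = 626*D*c + (39 + 26) = 626*D*c + 65 = 65 + 626*D*c)
f(214, -697) + C(-186, 516) = (65 + 626*(-697)*214) + 516 = (65 - 93372908) + 516 = -93372843 + 516 = -93372327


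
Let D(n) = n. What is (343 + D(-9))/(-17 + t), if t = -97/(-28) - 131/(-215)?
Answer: -2010680/77817 ≈ -25.839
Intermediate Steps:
t = 24523/6020 (t = -97*(-1/28) - 131*(-1/215) = 97/28 + 131/215 = 24523/6020 ≈ 4.0736)
(343 + D(-9))/(-17 + t) = (343 - 9)/(-17 + 24523/6020) = 334/(-77817/6020) = 334*(-6020/77817) = -2010680/77817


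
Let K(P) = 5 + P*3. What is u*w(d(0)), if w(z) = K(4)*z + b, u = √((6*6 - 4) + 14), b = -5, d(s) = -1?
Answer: -22*√46 ≈ -149.21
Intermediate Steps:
u = √46 (u = √((36 - 4) + 14) = √(32 + 14) = √46 ≈ 6.7823)
K(P) = 5 + 3*P
w(z) = -5 + 17*z (w(z) = (5 + 3*4)*z - 5 = (5 + 12)*z - 5 = 17*z - 5 = -5 + 17*z)
u*w(d(0)) = √46*(-5 + 17*(-1)) = √46*(-5 - 17) = √46*(-22) = -22*√46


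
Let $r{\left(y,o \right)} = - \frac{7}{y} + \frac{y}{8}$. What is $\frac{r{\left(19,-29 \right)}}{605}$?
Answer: $\frac{61}{18392} \approx 0.0033167$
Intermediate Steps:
$r{\left(y,o \right)} = - \frac{7}{y} + \frac{y}{8}$ ($r{\left(y,o \right)} = - \frac{7}{y} + y \frac{1}{8} = - \frac{7}{y} + \frac{y}{8}$)
$\frac{r{\left(19,-29 \right)}}{605} = \frac{- \frac{7}{19} + \frac{1}{8} \cdot 19}{605} = \left(\left(-7\right) \frac{1}{19} + \frac{19}{8}\right) \frac{1}{605} = \left(- \frac{7}{19} + \frac{19}{8}\right) \frac{1}{605} = \frac{305}{152} \cdot \frac{1}{605} = \frac{61}{18392}$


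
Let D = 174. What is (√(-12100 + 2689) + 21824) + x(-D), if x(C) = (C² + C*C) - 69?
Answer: 82307 + I*√9411 ≈ 82307.0 + 97.01*I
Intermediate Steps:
x(C) = -69 + 2*C² (x(C) = (C² + C²) - 69 = 2*C² - 69 = -69 + 2*C²)
(√(-12100 + 2689) + 21824) + x(-D) = (√(-12100 + 2689) + 21824) + (-69 + 2*(-1*174)²) = (√(-9411) + 21824) + (-69 + 2*(-174)²) = (I*√9411 + 21824) + (-69 + 2*30276) = (21824 + I*√9411) + (-69 + 60552) = (21824 + I*√9411) + 60483 = 82307 + I*√9411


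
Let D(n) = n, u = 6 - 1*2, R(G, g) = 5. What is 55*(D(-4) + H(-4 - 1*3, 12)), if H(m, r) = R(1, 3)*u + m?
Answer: 495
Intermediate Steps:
u = 4 (u = 6 - 2 = 4)
H(m, r) = 20 + m (H(m, r) = 5*4 + m = 20 + m)
55*(D(-4) + H(-4 - 1*3, 12)) = 55*(-4 + (20 + (-4 - 1*3))) = 55*(-4 + (20 + (-4 - 3))) = 55*(-4 + (20 - 7)) = 55*(-4 + 13) = 55*9 = 495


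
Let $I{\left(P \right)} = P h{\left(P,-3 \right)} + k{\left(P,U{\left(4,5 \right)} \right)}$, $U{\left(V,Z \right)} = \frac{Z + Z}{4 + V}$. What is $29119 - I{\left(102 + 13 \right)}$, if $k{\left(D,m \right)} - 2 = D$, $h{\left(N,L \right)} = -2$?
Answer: $29232$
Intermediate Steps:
$U{\left(V,Z \right)} = \frac{2 Z}{4 + V}$
$k{\left(D,m \right)} = 2 + D$
$I{\left(P \right)} = 2 - P$ ($I{\left(P \right)} = P \left(-2\right) + \left(2 + P\right) = - 2 P + \left(2 + P\right) = 2 - P$)
$29119 - I{\left(102 + 13 \right)} = 29119 - \left(2 - \left(102 + 13\right)\right) = 29119 - \left(2 - 115\right) = 29119 - -113 = 29119 + 113 = 29232$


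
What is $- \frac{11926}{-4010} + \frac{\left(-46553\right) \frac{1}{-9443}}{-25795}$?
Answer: $\frac{290477446078}{97676456185} \approx 2.9739$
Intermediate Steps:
$- \frac{11926}{-4010} + \frac{\left(-46553\right) \frac{1}{-9443}}{-25795} = \left(-11926\right) \left(- \frac{1}{4010}\right) + \left(-46553\right) \left(- \frac{1}{9443}\right) \left(- \frac{1}{25795}\right) = \frac{5963}{2005} + \frac{46553}{9443} \left(- \frac{1}{25795}\right) = \frac{5963}{2005} - \frac{46553}{243582185} = \frac{290477446078}{97676456185}$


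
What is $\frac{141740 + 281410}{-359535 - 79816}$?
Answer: $- \frac{423150}{439351} \approx -0.96313$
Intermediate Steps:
$\frac{141740 + 281410}{-359535 - 79816} = \frac{423150}{-439351} = 423150 \left(- \frac{1}{439351}\right) = - \frac{423150}{439351}$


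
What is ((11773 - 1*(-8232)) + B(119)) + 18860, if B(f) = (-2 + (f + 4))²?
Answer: 53506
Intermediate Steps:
B(f) = (2 + f)² (B(f) = (-2 + (4 + f))² = (2 + f)²)
((11773 - 1*(-8232)) + B(119)) + 18860 = ((11773 - 1*(-8232)) + (2 + 119)²) + 18860 = ((11773 + 8232) + 121²) + 18860 = (20005 + 14641) + 18860 = 34646 + 18860 = 53506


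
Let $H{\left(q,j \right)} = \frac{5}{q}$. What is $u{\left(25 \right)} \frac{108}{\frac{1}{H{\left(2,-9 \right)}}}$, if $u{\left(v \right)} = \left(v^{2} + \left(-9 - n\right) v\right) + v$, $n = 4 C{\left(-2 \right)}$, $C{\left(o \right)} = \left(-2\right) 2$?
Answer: $222750$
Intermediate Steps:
$C{\left(o \right)} = -4$
$n = -16$ ($n = 4 \left(-4\right) = -16$)
$u{\left(v \right)} = v^{2} + 8 v$ ($u{\left(v \right)} = \left(v^{2} + \left(-9 - -16\right) v\right) + v = \left(v^{2} + \left(-9 + 16\right) v\right) + v = \left(v^{2} + 7 v\right) + v = v^{2} + 8 v$)
$u{\left(25 \right)} \frac{108}{\frac{1}{H{\left(2,-9 \right)}}} = 25 \left(8 + 25\right) \frac{108}{\frac{1}{5 \cdot \frac{1}{2}}} = 25 \cdot 33 \frac{108}{\frac{1}{5 \cdot \frac{1}{2}}} = 825 \frac{108}{\frac{1}{\frac{5}{2}}} = 825 \frac{108}{\frac{2}{5}} = 825 \cdot 108 \cdot \frac{5}{2} = 825 \cdot 270 = 222750$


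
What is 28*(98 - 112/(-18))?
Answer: 26264/9 ≈ 2918.2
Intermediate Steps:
28*(98 - 112/(-18)) = 28*(98 - 112*(-1/18)) = 28*(98 + 56/9) = 28*(938/9) = 26264/9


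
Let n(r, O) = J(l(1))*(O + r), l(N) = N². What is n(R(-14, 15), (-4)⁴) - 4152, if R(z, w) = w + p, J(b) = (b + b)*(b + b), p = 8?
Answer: -3036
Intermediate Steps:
J(b) = 4*b² (J(b) = (2*b)*(2*b) = 4*b²)
R(z, w) = 8 + w (R(z, w) = w + 8 = 8 + w)
n(r, O) = 4*O + 4*r (n(r, O) = (4*(1²)²)*(O + r) = (4*1²)*(O + r) = (4*1)*(O + r) = 4*(O + r) = 4*O + 4*r)
n(R(-14, 15), (-4)⁴) - 4152 = (4*(-4)⁴ + 4*(8 + 15)) - 4152 = (4*256 + 4*23) - 4152 = (1024 + 92) - 4152 = 1116 - 4152 = -3036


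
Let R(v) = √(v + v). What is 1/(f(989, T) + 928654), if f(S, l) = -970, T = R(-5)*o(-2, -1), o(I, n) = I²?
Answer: 1/927684 ≈ 1.0780e-6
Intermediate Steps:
R(v) = √2*√v (R(v) = √(2*v) = √2*√v)
T = 4*I*√10 (T = (√2*√(-5))*(-2)² = (√2*(I*√5))*4 = (I*√10)*4 = 4*I*√10 ≈ 12.649*I)
1/(f(989, T) + 928654) = 1/(-970 + 928654) = 1/927684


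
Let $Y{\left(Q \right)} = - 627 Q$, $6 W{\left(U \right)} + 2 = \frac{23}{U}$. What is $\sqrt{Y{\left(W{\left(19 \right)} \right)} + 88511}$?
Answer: $\frac{\sqrt{354374}}{2} \approx 297.65$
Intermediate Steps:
$W{\left(U \right)} = - \frac{1}{3} + \frac{23}{6 U}$ ($W{\left(U \right)} = - \frac{1}{3} + \frac{23 \frac{1}{U}}{6} = - \frac{1}{3} + \frac{23}{6 U}$)
$\sqrt{Y{\left(W{\left(19 \right)} \right)} + 88511} = \sqrt{- 627 \frac{23 - 38}{6 \cdot 19} + 88511} = \sqrt{- 627 \cdot \frac{1}{6} \cdot \frac{1}{19} \left(23 - 38\right) + 88511} = \sqrt{- 627 \cdot \frac{1}{6} \cdot \frac{1}{19} \left(-15\right) + 88511} = \sqrt{\left(-627\right) \left(- \frac{5}{38}\right) + 88511} = \sqrt{\frac{165}{2} + 88511} = \sqrt{\frac{177187}{2}} = \frac{\sqrt{354374}}{2}$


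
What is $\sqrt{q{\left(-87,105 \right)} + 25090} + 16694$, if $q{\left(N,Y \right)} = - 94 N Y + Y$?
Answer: $16694 + \sqrt{883885} \approx 17634.0$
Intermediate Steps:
$q{\left(N,Y \right)} = Y - 94 N Y$ ($q{\left(N,Y \right)} = - 94 N Y + Y = Y - 94 N Y$)
$\sqrt{q{\left(-87,105 \right)} + 25090} + 16694 = \sqrt{105 \left(1 - -8178\right) + 25090} + 16694 = \sqrt{105 \left(1 + 8178\right) + 25090} + 16694 = \sqrt{105 \cdot 8179 + 25090} + 16694 = \sqrt{858795 + 25090} + 16694 = \sqrt{883885} + 16694 = 16694 + \sqrt{883885}$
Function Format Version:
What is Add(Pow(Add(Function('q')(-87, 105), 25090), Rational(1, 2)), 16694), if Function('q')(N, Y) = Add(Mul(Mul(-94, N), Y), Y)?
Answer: Add(16694, Pow(883885, Rational(1, 2))) ≈ 17634.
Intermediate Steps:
Function('q')(N, Y) = Add(Y, Mul(-94, N, Y)) (Function('q')(N, Y) = Add(Mul(-94, N, Y), Y) = Add(Y, Mul(-94, N, Y)))
Add(Pow(Add(Function('q')(-87, 105), 25090), Rational(1, 2)), 16694) = Add(Pow(Add(Mul(105, Add(1, Mul(-94, -87))), 25090), Rational(1, 2)), 16694) = Add(Pow(Add(Mul(105, Add(1, 8178)), 25090), Rational(1, 2)), 16694) = Add(Pow(Add(Mul(105, 8179), 25090), Rational(1, 2)), 16694) = Add(Pow(Add(858795, 25090), Rational(1, 2)), 16694) = Add(Pow(883885, Rational(1, 2)), 16694) = Add(16694, Pow(883885, Rational(1, 2)))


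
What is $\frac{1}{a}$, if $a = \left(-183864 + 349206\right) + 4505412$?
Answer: $\frac{1}{4670754} \approx 2.141 \cdot 10^{-7}$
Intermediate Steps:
$a = 4670754$ ($a = 165342 + 4505412 = 4670754$)
$\frac{1}{a} = \frac{1}{4670754}$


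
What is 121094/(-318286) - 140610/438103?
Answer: -48902919571/69721025729 ≈ -0.70141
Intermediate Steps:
121094/(-318286) - 140610/438103 = 121094*(-1/318286) - 140610*1/438103 = -60547/159143 - 140610/438103 = -48902919571/69721025729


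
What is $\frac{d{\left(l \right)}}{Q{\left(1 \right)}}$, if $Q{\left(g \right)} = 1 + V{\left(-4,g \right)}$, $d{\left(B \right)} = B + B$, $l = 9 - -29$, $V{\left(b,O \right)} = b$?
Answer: $- \frac{76}{3} \approx -25.333$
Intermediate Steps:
$l = 38$ ($l = 9 + 29 = 38$)
$d{\left(B \right)} = 2 B$
$Q{\left(g \right)} = -3$ ($Q{\left(g \right)} = 1 - 4 = -3$)
$\frac{d{\left(l \right)}}{Q{\left(1 \right)}} = \frac{2 \cdot 38}{-3} = 76 \left(- \frac{1}{3}\right) = - \frac{76}{3}$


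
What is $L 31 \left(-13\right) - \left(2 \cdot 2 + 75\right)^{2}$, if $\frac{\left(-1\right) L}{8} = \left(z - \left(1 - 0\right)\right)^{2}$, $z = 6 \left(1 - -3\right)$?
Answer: $1699255$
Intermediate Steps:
$z = 24$ ($z = 6 \left(1 + 3\right) = 6 \cdot 4 = 24$)
$L = -4232$ ($L = - 8 \left(24 - \left(1 - 0\right)\right)^{2} = - 8 \left(24 - 1\right)^{2} = - 8 \cdot 23^{2} = \left(-8\right) 529 = -4232$)
$L 31 \left(-13\right) - \left(2 \cdot 2 + 75\right)^{2} = \left(-4232\right) 31 \left(-13\right) - \left(2 \cdot 2 + 75\right)^{2} = \left(-131192\right) \left(-13\right) - \left(4 + 75\right)^{2} = 1705496 - 79^{2} = 1705496 - 6241 = 1699255$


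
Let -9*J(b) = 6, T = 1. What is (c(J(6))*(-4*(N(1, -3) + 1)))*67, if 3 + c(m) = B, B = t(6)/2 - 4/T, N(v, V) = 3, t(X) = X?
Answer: 4288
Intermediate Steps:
J(b) = -⅔ (J(b) = -⅑*6 = -⅔)
B = -1 (B = 6/2 - 4/1 = 6*(½) - 4*1 = 3 - 4 = -1)
c(m) = -4 (c(m) = -3 - 1 = -4)
(c(J(6))*(-4*(N(1, -3) + 1)))*67 = -(-16)*(3 + 1)*67 = -(-16)*4*67 = -4*(-16)*67 = 64*67 = 4288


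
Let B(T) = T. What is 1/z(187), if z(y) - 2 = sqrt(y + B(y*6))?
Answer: -2/1305 + sqrt(1309)/1305 ≈ 0.026192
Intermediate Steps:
z(y) = 2 + sqrt(7)*sqrt(y) (z(y) = 2 + sqrt(y + y*6) = 2 + sqrt(y + 6*y) = 2 + sqrt(7*y) = 2 + sqrt(7)*sqrt(y))
1/z(187) = 1/(2 + sqrt(7)*sqrt(187)) = 1/(2 + sqrt(1309))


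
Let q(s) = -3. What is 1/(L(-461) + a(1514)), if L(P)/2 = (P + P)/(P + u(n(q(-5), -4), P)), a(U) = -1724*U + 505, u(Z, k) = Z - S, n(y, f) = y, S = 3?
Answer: -467/1218695833 ≈ -3.8320e-7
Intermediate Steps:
u(Z, k) = -3 + Z (u(Z, k) = Z - 1*3 = Z - 3 = -3 + Z)
a(U) = 505 - 1724*U
L(P) = 4*P/(-6 + P) (L(P) = 2*((P + P)/(P + (-3 - 3))) = 2*((2*P)/(P - 6)) = 2*((2*P)/(-6 + P)) = 2*(2*P/(-6 + P)) = 4*P/(-6 + P))
1/(L(-461) + a(1514)) = 1/(4*(-461)/(-6 - 461) + (505 - 1724*1514)) = 1/(4*(-461)/(-467) + (505 - 2610136)) = 1/(4*(-461)*(-1/467) - 2609631) = 1/(1844/467 - 2609631) = 1/(-1218695833/467) = -467/1218695833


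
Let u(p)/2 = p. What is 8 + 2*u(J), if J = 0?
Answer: 8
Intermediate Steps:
u(p) = 2*p
8 + 2*u(J) = 8 + 2*(2*0) = 8 + 2*0 = 8 + 0 = 8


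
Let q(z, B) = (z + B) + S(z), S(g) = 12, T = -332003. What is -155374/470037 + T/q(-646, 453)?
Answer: 156025571417/85076697 ≈ 1833.9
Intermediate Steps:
q(z, B) = 12 + B + z (q(z, B) = (z + B) + 12 = (B + z) + 12 = 12 + B + z)
-155374/470037 + T/q(-646, 453) = -155374/470037 - 332003/(12 + 453 - 646) = -155374*1/470037 - 332003/(-181) = -155374/470037 - 332003*(-1/181) = -155374/470037 + 332003/181 = 156025571417/85076697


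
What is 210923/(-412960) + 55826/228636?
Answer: -216988673/813944160 ≈ -0.26659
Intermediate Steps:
210923/(-412960) + 55826/228636 = 210923*(-1/412960) + 55826*(1/228636) = -210923/412960 + 27913/114318 = -216988673/813944160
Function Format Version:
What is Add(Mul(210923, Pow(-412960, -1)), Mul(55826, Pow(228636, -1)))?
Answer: Rational(-216988673, 813944160) ≈ -0.26659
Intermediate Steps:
Add(Mul(210923, Pow(-412960, -1)), Mul(55826, Pow(228636, -1))) = Add(Mul(210923, Rational(-1, 412960)), Mul(55826, Rational(1, 228636))) = Add(Rational(-210923, 412960), Rational(27913, 114318)) = Rational(-216988673, 813944160)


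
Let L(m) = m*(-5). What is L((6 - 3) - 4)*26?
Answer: 130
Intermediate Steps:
L(m) = -5*m
L((6 - 3) - 4)*26 = -5*((6 - 3) - 4)*26 = -5*(3 - 4)*26 = -5*(-1)*26 = 5*26 = 130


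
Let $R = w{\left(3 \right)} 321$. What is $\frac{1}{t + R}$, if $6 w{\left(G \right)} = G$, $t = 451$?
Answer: $\frac{2}{1223} \approx 0.0016353$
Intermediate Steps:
$w{\left(G \right)} = \frac{G}{6}$
$R = \frac{321}{2}$ ($R = \frac{1}{6} \cdot 3 \cdot 321 = \frac{1}{2} \cdot 321 = \frac{321}{2} \approx 160.5$)
$\frac{1}{t + R} = \frac{1}{451 + \frac{321}{2}} = \frac{1}{\frac{1223}{2}} = \frac{2}{1223}$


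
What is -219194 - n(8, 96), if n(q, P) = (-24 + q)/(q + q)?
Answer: -219193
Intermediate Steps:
n(q, P) = (-24 + q)/(2*q) (n(q, P) = (-24 + q)/((2*q)) = (-24 + q)*(1/(2*q)) = (-24 + q)/(2*q))
-219194 - n(8, 96) = -219194 - (-24 + 8)/(2*8) = -219194 - (-16)/(2*8) = -219194 - 1*(-1) = -219194 + 1 = -219193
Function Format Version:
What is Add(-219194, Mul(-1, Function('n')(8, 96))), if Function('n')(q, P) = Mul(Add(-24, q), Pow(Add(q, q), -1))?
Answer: -219193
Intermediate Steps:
Function('n')(q, P) = Mul(Rational(1, 2), Pow(q, -1), Add(-24, q)) (Function('n')(q, P) = Mul(Add(-24, q), Pow(Mul(2, q), -1)) = Mul(Add(-24, q), Mul(Rational(1, 2), Pow(q, -1))) = Mul(Rational(1, 2), Pow(q, -1), Add(-24, q)))
Add(-219194, Mul(-1, Function('n')(8, 96))) = Add(-219194, Mul(-1, Mul(Rational(1, 2), Pow(8, -1), Add(-24, 8)))) = Add(-219194, Mul(-1, Mul(Rational(1, 2), Rational(1, 8), -16))) = Add(-219194, Mul(-1, -1)) = Add(-219194, 1) = -219193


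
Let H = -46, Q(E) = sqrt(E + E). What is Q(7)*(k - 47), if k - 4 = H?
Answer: -89*sqrt(14) ≈ -333.01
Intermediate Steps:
Q(E) = sqrt(2)*sqrt(E) (Q(E) = sqrt(2*E) = sqrt(2)*sqrt(E))
k = -42 (k = 4 - 46 = -42)
Q(7)*(k - 47) = (sqrt(2)*sqrt(7))*(-42 - 47) = sqrt(14)*(-89) = -89*sqrt(14)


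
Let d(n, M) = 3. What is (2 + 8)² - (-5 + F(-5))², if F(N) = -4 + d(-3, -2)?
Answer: 64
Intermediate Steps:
F(N) = -1 (F(N) = -4 + 3 = -1)
(2 + 8)² - (-5 + F(-5))² = (2 + 8)² - (-5 - 1)² = 10² - (-6)² = 100 - 36 = 64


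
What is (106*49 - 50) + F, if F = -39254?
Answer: -34110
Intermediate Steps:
(106*49 - 50) + F = (106*49 - 50) - 39254 = (5194 - 50) - 39254 = 5144 - 39254 = -34110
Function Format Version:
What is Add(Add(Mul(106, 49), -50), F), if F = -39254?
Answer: -34110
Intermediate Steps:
Add(Add(Mul(106, 49), -50), F) = Add(Add(Mul(106, 49), -50), -39254) = Add(Add(5194, -50), -39254) = Add(5144, -39254) = -34110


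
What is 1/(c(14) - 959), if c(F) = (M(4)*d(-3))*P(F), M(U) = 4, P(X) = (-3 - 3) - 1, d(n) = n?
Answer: -1/875 ≈ -0.0011429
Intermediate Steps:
P(X) = -7 (P(X) = -6 - 1 = -7)
c(F) = 84 (c(F) = (4*(-3))*(-7) = -12*(-7) = 84)
1/(c(14) - 959) = 1/(84 - 959) = 1/(-875) = -1/875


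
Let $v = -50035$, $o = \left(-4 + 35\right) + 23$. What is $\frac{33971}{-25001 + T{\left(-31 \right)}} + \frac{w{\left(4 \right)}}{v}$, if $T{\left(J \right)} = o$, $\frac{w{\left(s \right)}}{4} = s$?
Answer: $- \frac{1700138137}{1248223145} \approx -1.362$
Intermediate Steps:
$w{\left(s \right)} = 4 s$
$o = 54$ ($o = 31 + 23 = 54$)
$T{\left(J \right)} = 54$
$\frac{33971}{-25001 + T{\left(-31 \right)}} + \frac{w{\left(4 \right)}}{v} = \frac{33971}{-25001 + 54} + \frac{4 \cdot 4}{-50035} = \frac{33971}{-24947} + 16 \left(- \frac{1}{50035}\right) = 33971 \left(- \frac{1}{24947}\right) - \frac{16}{50035} = - \frac{33971}{24947} - \frac{16}{50035} = - \frac{1700138137}{1248223145}$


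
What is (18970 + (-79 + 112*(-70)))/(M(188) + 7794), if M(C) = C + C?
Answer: 257/190 ≈ 1.3526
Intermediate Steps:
M(C) = 2*C
(18970 + (-79 + 112*(-70)))/(M(188) + 7794) = (18970 + (-79 + 112*(-70)))/(2*188 + 7794) = (18970 + (-79 - 7840))/(376 + 7794) = (18970 - 7919)/8170 = 11051*(1/8170) = 257/190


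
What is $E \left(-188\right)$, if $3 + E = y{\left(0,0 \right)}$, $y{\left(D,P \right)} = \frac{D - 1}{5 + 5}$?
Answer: $\frac{2914}{5} \approx 582.8$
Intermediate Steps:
$y{\left(D,P \right)} = - \frac{1}{10} + \frac{D}{10}$ ($y{\left(D,P \right)} = \frac{-1 + D}{10} = \left(-1 + D\right) \frac{1}{10} = - \frac{1}{10} + \frac{D}{10}$)
$E = - \frac{31}{10}$ ($E = -3 + \left(- \frac{1}{10} + \frac{1}{10} \cdot 0\right) = -3 + \left(- \frac{1}{10} + 0\right) = -3 - \frac{1}{10} = - \frac{31}{10} \approx -3.1$)
$E \left(-188\right) = \left(- \frac{31}{10}\right) \left(-188\right) = \frac{2914}{5}$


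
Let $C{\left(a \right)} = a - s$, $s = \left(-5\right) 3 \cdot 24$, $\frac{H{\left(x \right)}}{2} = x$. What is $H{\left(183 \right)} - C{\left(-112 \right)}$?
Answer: $118$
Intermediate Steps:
$H{\left(x \right)} = 2 x$
$s = -360$ ($s = \left(-15\right) 24 = -360$)
$C{\left(a \right)} = 360 + a$ ($C{\left(a \right)} = a - -360 = a + 360 = 360 + a$)
$H{\left(183 \right)} - C{\left(-112 \right)} = 2 \cdot 183 - \left(360 - 112\right) = 366 - 248 = 118$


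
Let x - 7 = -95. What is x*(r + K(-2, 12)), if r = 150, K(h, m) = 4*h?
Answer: -12496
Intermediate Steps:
x = -88 (x = 7 - 95 = -88)
x*(r + K(-2, 12)) = -88*(150 + 4*(-2)) = -88*(150 - 8) = -88*142 = -12496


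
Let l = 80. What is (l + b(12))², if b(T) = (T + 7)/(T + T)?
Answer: 3759721/576 ≈ 6527.3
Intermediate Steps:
b(T) = (7 + T)/(2*T) (b(T) = (7 + T)/((2*T)) = (7 + T)*(1/(2*T)) = (7 + T)/(2*T))
(l + b(12))² = (80 + (½)*(7 + 12)/12)² = (80 + (½)*(1/12)*19)² = (80 + 19/24)² = (1939/24)² = 3759721/576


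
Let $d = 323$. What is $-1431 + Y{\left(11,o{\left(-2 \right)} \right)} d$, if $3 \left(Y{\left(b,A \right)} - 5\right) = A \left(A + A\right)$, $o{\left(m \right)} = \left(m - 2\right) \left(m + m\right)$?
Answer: $\frac{165928}{3} \approx 55309.0$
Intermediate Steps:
$o{\left(m \right)} = 2 m \left(-2 + m\right)$ ($o{\left(m \right)} = \left(-2 + m\right) 2 m = 2 m \left(-2 + m\right)$)
$Y{\left(b,A \right)} = 5 + \frac{2 A^{2}}{3}$ ($Y{\left(b,A \right)} = 5 + \frac{A \left(A + A\right)}{3} = 5 + \frac{A 2 A}{3} = 5 + \frac{2 A^{2}}{3}$)
$-1431 + Y{\left(11,o{\left(-2 \right)} \right)} d = -1431 + \left(5 + \frac{2 \left(2 \left(-2\right) \left(-2 - 2\right)\right)^{2}}{3}\right) 323 = -1431 + \left(5 + \frac{2 \left(2 \left(-2\right) \left(-4\right)\right)^{2}}{3}\right) 323 = -1431 + \left(5 + \frac{2 \cdot 16^{2}}{3}\right) 323 = -1431 + \left(5 + \frac{2}{3} \cdot 256\right) 323 = -1431 + \left(5 + \frac{512}{3}\right) 323 = -1431 + \frac{527}{3} \cdot 323 = -1431 + \frac{170221}{3} = \frac{165928}{3}$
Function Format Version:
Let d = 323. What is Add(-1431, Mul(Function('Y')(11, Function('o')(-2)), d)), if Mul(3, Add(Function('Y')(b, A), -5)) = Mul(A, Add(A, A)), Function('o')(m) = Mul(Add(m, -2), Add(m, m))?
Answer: Rational(165928, 3) ≈ 55309.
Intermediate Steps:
Function('o')(m) = Mul(2, m, Add(-2, m)) (Function('o')(m) = Mul(Add(-2, m), Mul(2, m)) = Mul(2, m, Add(-2, m)))
Function('Y')(b, A) = Add(5, Mul(Rational(2, 3), Pow(A, 2))) (Function('Y')(b, A) = Add(5, Mul(Rational(1, 3), Mul(A, Add(A, A)))) = Add(5, Mul(Rational(1, 3), Mul(A, Mul(2, A)))) = Add(5, Mul(Rational(1, 3), Mul(2, Pow(A, 2)))) = Add(5, Mul(Rational(2, 3), Pow(A, 2))))
Add(-1431, Mul(Function('Y')(11, Function('o')(-2)), d)) = Add(-1431, Mul(Add(5, Mul(Rational(2, 3), Pow(Mul(2, -2, Add(-2, -2)), 2))), 323)) = Add(-1431, Mul(Add(5, Mul(Rational(2, 3), Pow(Mul(2, -2, -4), 2))), 323)) = Add(-1431, Mul(Add(5, Mul(Rational(2, 3), Pow(16, 2))), 323)) = Add(-1431, Mul(Add(5, Mul(Rational(2, 3), 256)), 323)) = Add(-1431, Mul(Add(5, Rational(512, 3)), 323)) = Add(-1431, Mul(Rational(527, 3), 323)) = Add(-1431, Rational(170221, 3)) = Rational(165928, 3)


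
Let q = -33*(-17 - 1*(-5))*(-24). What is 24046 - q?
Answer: 33550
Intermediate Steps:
q = -9504 (q = -33*(-17 + 5)*(-24) = -33*(-12)*(-24) = 396*(-24) = -9504)
24046 - q = 24046 - 1*(-9504) = 24046 + 9504 = 33550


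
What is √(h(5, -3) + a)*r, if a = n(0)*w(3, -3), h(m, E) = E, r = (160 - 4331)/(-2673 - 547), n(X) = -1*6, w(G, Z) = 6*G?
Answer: 4171*I*√111/3220 ≈ 13.647*I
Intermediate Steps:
n(X) = -6
r = 4171/3220 (r = -4171/(-3220) = -4171*(-1/3220) = 4171/3220 ≈ 1.2953)
a = -108 (a = -36*3 = -6*18 = -108)
√(h(5, -3) + a)*r = √(-3 - 108)*(4171/3220) = √(-111)*(4171/3220) = (I*√111)*(4171/3220) = 4171*I*√111/3220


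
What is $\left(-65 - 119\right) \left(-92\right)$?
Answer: $16928$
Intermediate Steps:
$\left(-65 - 119\right) \left(-92\right) = \left(-184\right) \left(-92\right) = 16928$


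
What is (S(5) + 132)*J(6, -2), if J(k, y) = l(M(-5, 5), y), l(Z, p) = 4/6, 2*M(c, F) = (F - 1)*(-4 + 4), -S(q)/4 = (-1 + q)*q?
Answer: 104/3 ≈ 34.667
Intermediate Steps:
S(q) = -4*q*(-1 + q) (S(q) = -4*(-1 + q)*q = -4*q*(-1 + q))
M(c, F) = 0 (M(c, F) = ((F - 1)*(-4 + 4))/2 = ((-1 + F)*0)/2 = (1/2)*0 = 0)
l(Z, p) = 2/3 (l(Z, p) = 4*(1/6) = 2/3)
J(k, y) = 2/3
(S(5) + 132)*J(6, -2) = (4*5*(1 - 1*5) + 132)*(2/3) = (4*5*(1 - 5) + 132)*(2/3) = (4*5*(-4) + 132)*(2/3) = (-80 + 132)*(2/3) = 52*(2/3) = 104/3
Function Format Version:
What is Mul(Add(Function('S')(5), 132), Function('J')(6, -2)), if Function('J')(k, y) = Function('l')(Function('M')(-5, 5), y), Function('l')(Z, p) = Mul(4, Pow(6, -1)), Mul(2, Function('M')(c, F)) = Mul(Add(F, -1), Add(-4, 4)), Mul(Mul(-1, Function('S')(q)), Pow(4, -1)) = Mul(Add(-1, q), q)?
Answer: Rational(104, 3) ≈ 34.667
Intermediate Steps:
Function('S')(q) = Mul(-4, q, Add(-1, q)) (Function('S')(q) = Mul(-4, Mul(Add(-1, q), q)) = Mul(-4, Mul(q, Add(-1, q))) = Mul(-4, q, Add(-1, q)))
Function('M')(c, F) = 0 (Function('M')(c, F) = Mul(Rational(1, 2), Mul(Add(F, -1), Add(-4, 4))) = Mul(Rational(1, 2), Mul(Add(-1, F), 0)) = Mul(Rational(1, 2), 0) = 0)
Function('l')(Z, p) = Rational(2, 3) (Function('l')(Z, p) = Mul(4, Rational(1, 6)) = Rational(2, 3))
Function('J')(k, y) = Rational(2, 3)
Mul(Add(Function('S')(5), 132), Function('J')(6, -2)) = Mul(Add(Mul(4, 5, Add(1, Mul(-1, 5))), 132), Rational(2, 3)) = Mul(Add(Mul(4, 5, Add(1, -5)), 132), Rational(2, 3)) = Mul(Add(Mul(4, 5, -4), 132), Rational(2, 3)) = Mul(Add(-80, 132), Rational(2, 3)) = Mul(52, Rational(2, 3)) = Rational(104, 3)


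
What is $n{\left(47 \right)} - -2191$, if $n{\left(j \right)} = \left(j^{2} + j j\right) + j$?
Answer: $6656$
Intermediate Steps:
$n{\left(j \right)} = j + 2 j^{2}$ ($n{\left(j \right)} = \left(j^{2} + j^{2}\right) + j = 2 j^{2} + j = j + 2 j^{2}$)
$n{\left(47 \right)} - -2191 = 47 \left(1 + 2 \cdot 47\right) - -2191 = 47 \left(1 + 94\right) + 2191 = 47 \cdot 95 + 2191 = 4465 + 2191 = 6656$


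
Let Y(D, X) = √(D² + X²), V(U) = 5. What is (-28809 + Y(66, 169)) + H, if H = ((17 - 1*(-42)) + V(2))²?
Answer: -24713 + √32917 ≈ -24532.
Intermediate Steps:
H = 4096 (H = ((17 - 1*(-42)) + 5)² = ((17 + 42) + 5)² = (59 + 5)² = 64² = 4096)
(-28809 + Y(66, 169)) + H = (-28809 + √(66² + 169²)) + 4096 = (-28809 + √(4356 + 28561)) + 4096 = (-28809 + √32917) + 4096 = -24713 + √32917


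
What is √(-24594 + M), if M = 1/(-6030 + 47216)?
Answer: I*√41718472500838/41186 ≈ 156.82*I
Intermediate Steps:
M = 1/41186 ≈ 2.4280e-5
√(-24594 + M) = √(-24594 + 1/41186) = √(-1012928483/41186) = I*√41718472500838/41186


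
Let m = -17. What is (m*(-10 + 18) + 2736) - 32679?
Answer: -30079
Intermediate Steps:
(m*(-10 + 18) + 2736) - 32679 = (-17*(-10 + 18) + 2736) - 32679 = (-17*8 + 2736) - 32679 = (-136 + 2736) - 32679 = 2600 - 32679 = -30079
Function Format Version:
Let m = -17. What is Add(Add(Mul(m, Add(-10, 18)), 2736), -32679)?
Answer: -30079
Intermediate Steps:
Add(Add(Mul(m, Add(-10, 18)), 2736), -32679) = Add(Add(Mul(-17, Add(-10, 18)), 2736), -32679) = Add(Add(Mul(-17, 8), 2736), -32679) = Add(Add(-136, 2736), -32679) = Add(2600, -32679) = -30079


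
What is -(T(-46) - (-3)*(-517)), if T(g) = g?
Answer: 1597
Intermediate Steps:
-(T(-46) - (-3)*(-517)) = -(-46 - (-3)*(-517)) = -(-46 - 1*1551) = -(-46 - 1551) = -1*(-1597) = 1597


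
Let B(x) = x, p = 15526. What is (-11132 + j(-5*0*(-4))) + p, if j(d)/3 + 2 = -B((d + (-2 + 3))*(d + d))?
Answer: 4388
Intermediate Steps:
j(d) = -6 - 6*d*(1 + d) (j(d) = -6 + 3*(-(d + (-2 + 3))*(d + d)) = -6 + 3*(-(d + 1)*2*d) = -6 + 3*(-(1 + d)*2*d) = -6 + 3*(-2*d*(1 + d)) = -6 - 6*d*(1 + d))
(-11132 + j(-5*0*(-4))) + p = (-11132 + (-6 - 6*-5*0*(-4)*(1 - 5*0*(-4)))) + 15526 = (-11132 + (-6 - 6*0*(-4)*(1 + 0*(-4)))) + 15526 = (-11132 + (-6 - 6*0*(1 + 0))) + 15526 = (-11132 + (-6 - 6*0*1)) + 15526 = (-11132 + (-6 + 0)) + 15526 = (-11132 - 6) + 15526 = -11138 + 15526 = 4388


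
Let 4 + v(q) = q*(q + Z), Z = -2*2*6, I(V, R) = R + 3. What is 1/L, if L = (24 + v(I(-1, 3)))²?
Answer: 1/7744 ≈ 0.00012913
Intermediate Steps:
I(V, R) = 3 + R
Z = -24 (Z = -4*6 = -24)
v(q) = -4 + q*(-24 + q) (v(q) = -4 + q*(q - 24) = -4 + q*(-24 + q))
L = 7744 (L = (24 + (-4 + (3 + 3)² - 24*(3 + 3)))² = (24 + (-4 + 6² - 24*6))² = (24 + (-4 + 36 - 144))² = (24 - 112)² = (-88)² = 7744)
1/L = 1/7744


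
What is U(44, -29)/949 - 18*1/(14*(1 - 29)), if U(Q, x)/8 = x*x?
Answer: 1327229/186004 ≈ 7.1355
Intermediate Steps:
U(Q, x) = 8*x**2 (U(Q, x) = 8*(x*x) = 8*x**2)
U(44, -29)/949 - 18*1/(14*(1 - 29)) = (8*(-29)**2)/949 - 18*1/(14*(1 - 29)) = (8*841)*(1/949) - 18/((-28*14)) = 6728*(1/949) - 18/(-392) = 6728/949 - 18*(-1/392) = 6728/949 + 9/196 = 1327229/186004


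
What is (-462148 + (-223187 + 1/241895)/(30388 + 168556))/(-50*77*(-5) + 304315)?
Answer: -505460465388491/353888621113800 ≈ -1.4283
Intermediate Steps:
(-462148 + (-223187 + 1/241895)/(30388 + 168556))/(-50*77*(-5) + 304315) = (-462148 + (-223187 + 1/241895)/198944)/(-3850*(-5) + 304315) = (-462148 - 53987819364/241895*1/198944)/(19250 + 304315) = (-462148 - 13496954841/12030889720)/323565 = -5560065119273401/12030889720*1/323565 = -505460465388491/353888621113800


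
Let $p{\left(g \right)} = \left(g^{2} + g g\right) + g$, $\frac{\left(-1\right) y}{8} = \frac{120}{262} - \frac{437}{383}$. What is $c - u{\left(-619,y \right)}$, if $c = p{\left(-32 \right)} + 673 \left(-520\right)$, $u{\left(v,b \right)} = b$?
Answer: $- \frac{17457668448}{50173} \approx -3.4795 \cdot 10^{5}$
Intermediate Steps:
$y = \frac{274136}{50173}$ ($y = - 8 \left(\frac{120}{262} - \frac{437}{383}\right) = - 8 \left(120 \cdot \frac{1}{262} - \frac{437}{383}\right) = - 8 \left(\frac{60}{131} - \frac{437}{383}\right) = \left(-8\right) \left(- \frac{34267}{50173}\right) = \frac{274136}{50173} \approx 5.4638$)
$p{\left(g \right)} = g + 2 g^{2}$ ($p{\left(g \right)} = \left(g^{2} + g^{2}\right) + g = 2 g^{2} + g = g + 2 g^{2}$)
$c = -347944$ ($c = - 32 \left(1 + 2 \left(-32\right)\right) + 673 \left(-520\right) = - 32 \left(1 - 64\right) - 349960 = \left(-32\right) \left(-63\right) - 349960 = 2016 - 349960 = -347944$)
$c - u{\left(-619,y \right)} = -347944 - \frac{274136}{50173} = - \frac{17457668448}{50173}$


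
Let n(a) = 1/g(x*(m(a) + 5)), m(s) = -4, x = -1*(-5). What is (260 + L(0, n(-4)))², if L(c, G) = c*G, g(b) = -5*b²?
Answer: 67600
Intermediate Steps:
x = 5
n(a) = -1/125 (n(a) = 1/(-5*25*(-4 + 5)²) = 1/(-5*(5*1)²) = 1/(-5*5²) = 1/(-5*25) = 1/(-125) = -1/125)
L(c, G) = G*c
(260 + L(0, n(-4)))² = (260 - 1/125*0)² = (260 + 0)² = 260² = 67600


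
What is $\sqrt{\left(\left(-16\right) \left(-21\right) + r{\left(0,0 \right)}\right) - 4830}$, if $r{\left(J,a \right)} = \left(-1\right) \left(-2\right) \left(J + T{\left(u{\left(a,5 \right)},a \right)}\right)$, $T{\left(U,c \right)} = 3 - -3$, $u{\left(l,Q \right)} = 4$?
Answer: $3 i \sqrt{498} \approx 66.948 i$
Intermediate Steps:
$T{\left(U,c \right)} = 6$ ($T{\left(U,c \right)} = 3 + 3 = 6$)
$r{\left(J,a \right)} = 12 + 2 J$ ($r{\left(J,a \right)} = \left(-1\right) \left(-2\right) \left(J + 6\right) = 2 \left(6 + J\right) = 12 + 2 J$)
$\sqrt{\left(\left(-16\right) \left(-21\right) + r{\left(0,0 \right)}\right) - 4830} = \sqrt{\left(\left(-16\right) \left(-21\right) + \left(12 + 2 \cdot 0\right)\right) - 4830} = \sqrt{\left(336 + \left(12 + 0\right)\right) - 4830} = \sqrt{\left(336 + 12\right) - 4830} = \sqrt{348 - 4830} = \sqrt{-4482} = 3 i \sqrt{498}$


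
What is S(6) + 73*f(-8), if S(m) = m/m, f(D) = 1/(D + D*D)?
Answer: 129/56 ≈ 2.3036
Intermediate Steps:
f(D) = 1/(D + D²)
S(m) = 1
S(6) + 73*f(-8) = 1 + 73*(1/((-8)*(1 - 8))) = 1 + 73*(-⅛/(-7)) = 1 + 73*(-⅛*(-⅐)) = 1 + 73*(1/56) = 1 + 73/56 = 129/56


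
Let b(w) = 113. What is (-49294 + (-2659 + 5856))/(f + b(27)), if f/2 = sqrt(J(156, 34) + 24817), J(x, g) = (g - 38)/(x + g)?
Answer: 494851295/8217397 - 276582*sqrt(24885915)/8217397 ≈ -107.69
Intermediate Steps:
J(x, g) = (-38 + g)/(g + x)
f = 6*sqrt(24885915)/95 (f = 2*sqrt((-38 + 34)/(34 + 156) + 24817) = 2*sqrt(-4/190 + 24817) = 2*sqrt((1/190)*(-4) + 24817) = 2*sqrt(-2/95 + 24817) = 2*sqrt(2357613/95) = 2*(3*sqrt(24885915)/95) = 6*sqrt(24885915)/95 ≈ 315.07)
(-49294 + (-2659 + 5856))/(f + b(27)) = (-49294 + (-2659 + 5856))/(6*sqrt(24885915)/95 + 113) = (-49294 + 3197)/(113 + 6*sqrt(24885915)/95) = -46097/(113 + 6*sqrt(24885915)/95)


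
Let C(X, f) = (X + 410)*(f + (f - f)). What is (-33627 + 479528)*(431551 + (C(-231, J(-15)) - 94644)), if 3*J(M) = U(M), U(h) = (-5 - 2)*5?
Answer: 447887934856/3 ≈ 1.4930e+11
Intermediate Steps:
U(h) = -35 (U(h) = -7*5 = -35)
J(M) = -35/3 (J(M) = (1/3)*(-35) = -35/3)
C(X, f) = f*(410 + X) (C(X, f) = (410 + X)*(f + 0) = (410 + X)*f = f*(410 + X))
(-33627 + 479528)*(431551 + (C(-231, J(-15)) - 94644)) = (-33627 + 479528)*(431551 + (-35*(410 - 231)/3 - 94644)) = 445901*(431551 + (-35/3*179 - 94644)) = 445901*(431551 + (-6265/3 - 94644)) = 445901*(431551 - 290197/3) = 445901*(1004456/3) = 447887934856/3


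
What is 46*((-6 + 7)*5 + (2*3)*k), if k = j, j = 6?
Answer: 1886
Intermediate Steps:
k = 6
46*((-6 + 7)*5 + (2*3)*k) = 46*((-6 + 7)*5 + (2*3)*6) = 46*(1*5 + 6*6) = 46*(5 + 36) = 46*41 = 1886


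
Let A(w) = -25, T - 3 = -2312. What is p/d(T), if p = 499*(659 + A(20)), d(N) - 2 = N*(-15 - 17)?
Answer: 158183/36945 ≈ 4.2816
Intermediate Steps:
T = -2309 (T = 3 - 2312 = -2309)
d(N) = 2 - 32*N (d(N) = 2 + N*(-15 - 17) = 2 + N*(-32) = 2 - 32*N)
p = 316366 (p = 499*(659 - 25) = 499*634 = 316366)
p/d(T) = 316366/(2 - 32*(-2309)) = 316366/(2 + 73888) = 316366/73890 = 316366*(1/73890) = 158183/36945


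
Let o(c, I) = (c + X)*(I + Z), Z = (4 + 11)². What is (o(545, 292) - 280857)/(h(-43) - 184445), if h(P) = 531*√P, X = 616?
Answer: -14727011025/8508020587 - 42397695*I*√43/8508020587 ≈ -1.731 - 0.032677*I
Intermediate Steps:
Z = 225 (Z = 15² = 225)
o(c, I) = (225 + I)*(616 + c) (o(c, I) = (c + 616)*(I + 225) = (616 + c)*(225 + I) = (225 + I)*(616 + c))
(o(545, 292) - 280857)/(h(-43) - 184445) = ((138600 + 225*545 + 616*292 + 292*545) - 280857)/(531*√(-43) - 184445) = ((138600 + 122625 + 179872 + 159140) - 280857)/(531*(I*√43) - 184445) = (600237 - 280857)/(531*I*√43 - 184445) = 319380/(-184445 + 531*I*√43)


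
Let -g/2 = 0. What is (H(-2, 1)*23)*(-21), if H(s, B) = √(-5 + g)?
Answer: -483*I*√5 ≈ -1080.0*I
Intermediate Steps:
g = 0 (g = -2*0 = 0)
H(s, B) = I*√5 (H(s, B) = √(-5 + 0) = √(-5) = I*√5)
(H(-2, 1)*23)*(-21) = ((I*√5)*23)*(-21) = (23*I*√5)*(-21) = -483*I*√5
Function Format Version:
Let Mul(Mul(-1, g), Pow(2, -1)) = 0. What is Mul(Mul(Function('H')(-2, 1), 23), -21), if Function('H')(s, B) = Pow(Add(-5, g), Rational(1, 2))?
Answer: Mul(-483, I, Pow(5, Rational(1, 2))) ≈ Mul(-1080.0, I)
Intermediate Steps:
g = 0 (g = Mul(-2, 0) = 0)
Function('H')(s, B) = Mul(I, Pow(5, Rational(1, 2))) (Function('H')(s, B) = Pow(Add(-5, 0), Rational(1, 2)) = Pow(-5, Rational(1, 2)) = Mul(I, Pow(5, Rational(1, 2))))
Mul(Mul(Function('H')(-2, 1), 23), -21) = Mul(Mul(Mul(I, Pow(5, Rational(1, 2))), 23), -21) = Mul(Mul(23, I, Pow(5, Rational(1, 2))), -21) = Mul(-483, I, Pow(5, Rational(1, 2)))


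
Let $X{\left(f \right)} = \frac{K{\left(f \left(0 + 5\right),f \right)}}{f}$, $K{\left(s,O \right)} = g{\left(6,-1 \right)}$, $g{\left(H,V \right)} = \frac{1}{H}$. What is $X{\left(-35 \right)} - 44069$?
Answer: $- \frac{9254491}{210} \approx -44069.0$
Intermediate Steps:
$K{\left(s,O \right)} = \frac{1}{6}$
$X{\left(f \right)} = \frac{1}{6 f}$
$X{\left(-35 \right)} - 44069 = \frac{1}{6 \left(-35\right)} - 44069 = \frac{1}{6} \left(- \frac{1}{35}\right) - 44069 = - \frac{1}{210} - 44069 = - \frac{9254491}{210}$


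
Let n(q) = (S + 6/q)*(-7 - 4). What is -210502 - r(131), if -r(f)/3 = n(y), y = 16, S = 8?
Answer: -1686227/8 ≈ -2.1078e+5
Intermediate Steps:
n(q) = -88 - 66/q (n(q) = (8 + 6/q)*(-7 - 4) = (8 + 6/q)*(-11) = -88 - 66/q)
r(f) = 2211/8 (r(f) = -3*(-88 - 66/16) = -3*(-88 - 66*1/16) = -3*(-88 - 33/8) = -3*(-737/8) = 2211/8)
-210502 - r(131) = -210502 - 1*2211/8 = -210502 - 2211/8 = -1686227/8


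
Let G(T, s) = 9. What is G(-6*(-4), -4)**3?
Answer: 729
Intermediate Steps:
G(-6*(-4), -4)**3 = 9**3 = 729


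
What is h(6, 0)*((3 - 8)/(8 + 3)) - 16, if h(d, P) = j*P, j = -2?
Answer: -16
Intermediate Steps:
h(d, P) = -2*P
h(6, 0)*((3 - 8)/(8 + 3)) - 16 = (-2*0)*((3 - 8)/(8 + 3)) - 16 = 0*(-5/11) - 16 = 0 - 16 = -16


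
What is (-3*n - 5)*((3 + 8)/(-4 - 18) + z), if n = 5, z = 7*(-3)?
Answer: 430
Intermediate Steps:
z = -21
(-3*n - 5)*((3 + 8)/(-4 - 18) + z) = (-3*5 - 5)*((3 + 8)/(-4 - 18) - 21) = (-15 - 5)*(11/(-22) - 21) = -20*(11*(-1/22) - 21) = -20*(-½ - 21) = -20*(-43/2) = 430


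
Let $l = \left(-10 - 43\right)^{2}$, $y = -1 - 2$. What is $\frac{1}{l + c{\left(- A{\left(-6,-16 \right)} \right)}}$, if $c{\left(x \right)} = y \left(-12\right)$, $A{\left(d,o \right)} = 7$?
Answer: $\frac{1}{2845} \approx 0.00035149$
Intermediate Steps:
$y = -3$
$c{\left(x \right)} = 36$ ($c{\left(x \right)} = \left(-3\right) \left(-12\right) = 36$)
$l = 2809$ ($l = \left(-53\right)^{2} = 2809$)
$\frac{1}{l + c{\left(- A{\left(-6,-16 \right)} \right)}} = \frac{1}{2809 + 36} = \frac{1}{2845}$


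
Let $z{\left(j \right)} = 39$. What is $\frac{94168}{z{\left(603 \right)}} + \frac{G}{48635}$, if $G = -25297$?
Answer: $\frac{4578874097}{1896765} \approx 2414.0$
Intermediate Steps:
$\frac{94168}{z{\left(603 \right)}} + \frac{G}{48635} = \frac{94168}{39} - \frac{25297}{48635} = \frac{4578874097}{1896765}$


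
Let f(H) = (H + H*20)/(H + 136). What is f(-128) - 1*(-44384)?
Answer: 44048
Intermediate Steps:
f(H) = 21*H/(136 + H) (f(H) = (H + 20*H)/(136 + H) = (21*H)/(136 + H) = 21*H/(136 + H))
f(-128) - 1*(-44384) = 21*(-128)/(136 - 128) - 1*(-44384) = 21*(-128)/8 + 44384 = 21*(-128)*(⅛) + 44384 = -336 + 44384 = 44048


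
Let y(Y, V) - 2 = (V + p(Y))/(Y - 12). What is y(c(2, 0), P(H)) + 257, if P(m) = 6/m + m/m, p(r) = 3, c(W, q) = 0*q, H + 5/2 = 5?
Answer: 3877/15 ≈ 258.47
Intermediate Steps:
H = 5/2 (H = -5/2 + 5 = 5/2 ≈ 2.5000)
c(W, q) = 0
P(m) = 1 + 6/m (P(m) = 6/m + 1 = 1 + 6/m)
y(Y, V) = 2 + (3 + V)/(-12 + Y) (y(Y, V) = 2 + (V + 3)/(Y - 12) = 2 + (3 + V)/(-12 + Y))
y(c(2, 0), P(H)) + 257 = (-21 + (6 + 5/2)/(5/2) + 2*0)/(-12 + 0) + 257 = (-21 + (2/5)*(17/2) + 0)/(-12) + 257 = -(-21 + 17/5 + 0)/12 + 257 = -1/12*(-88/5) + 257 = 22/15 + 257 = 3877/15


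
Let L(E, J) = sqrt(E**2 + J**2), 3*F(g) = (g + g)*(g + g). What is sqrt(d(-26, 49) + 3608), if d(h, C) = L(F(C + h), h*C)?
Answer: sqrt(32472 + 6*sqrt(4771285))/3 ≈ 71.163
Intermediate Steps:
F(g) = 4*g**2/3 (F(g) = ((g + g)*(g + g))/3 = ((2*g)*(2*g))/3 = (4*g**2)/3 = 4*g**2/3)
d(h, C) = sqrt(16*(C + h)**4/9 + C**2*h**2) (d(h, C) = sqrt((4*(C + h)**2/3)**2 + (h*C)**2) = sqrt(16*(C + h)**4/9 + (C*h)**2) = sqrt(16*(C + h)**4/9 + C**2*h**2))
sqrt(d(-26, 49) + 3608) = sqrt(sqrt(16*(49 - 26)**4 + 9*49**2*(-26)**2)/3 + 3608) = sqrt(sqrt(16*23**4 + 9*2401*676)/3 + 3608) = sqrt(sqrt(16*279841 + 14607684)/3 + 3608) = sqrt(sqrt(4477456 + 14607684)/3 + 3608) = sqrt(sqrt(19085140)/3 + 3608) = sqrt((2*sqrt(4771285))/3 + 3608) = sqrt(2*sqrt(4771285)/3 + 3608) = sqrt(3608 + 2*sqrt(4771285)/3)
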